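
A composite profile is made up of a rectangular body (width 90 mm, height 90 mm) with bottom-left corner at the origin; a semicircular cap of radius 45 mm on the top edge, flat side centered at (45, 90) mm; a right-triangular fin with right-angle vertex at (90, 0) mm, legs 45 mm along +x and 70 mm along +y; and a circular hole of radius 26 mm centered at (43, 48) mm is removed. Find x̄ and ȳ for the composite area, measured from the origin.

rectangular body: A = 90 × 90 = 8100.00, centroid at (45.00, 45.00).
semicircular top: A = ½π·45² = 3180.86, centroid at (45.00, 109.10).
triangular fin: A = ½·45·70 = 1575.00, centroid at (105.00, 23.33).
hole: A = −π·26² = -2123.72, centroid at (43.00, 48.00).
ΣA = 10732.15 mm², ΣAx̄ = 581694.00 mm³, ΣAȳ = 646339.23 mm³.
x̄ = 581694.00/10732.15 = 54.20 mm; ȳ = 646339.23/10732.15 = 60.22 mm.

x̄ = 54.20 mm, ȳ = 60.22 mm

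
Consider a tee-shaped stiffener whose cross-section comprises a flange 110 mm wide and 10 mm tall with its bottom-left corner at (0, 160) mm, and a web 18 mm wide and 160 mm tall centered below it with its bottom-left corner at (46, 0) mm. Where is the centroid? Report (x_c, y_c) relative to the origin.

Part | A | x̄ᵢ | ȳᵢ | A·x̄ᵢ | A·ȳᵢ
web | 2880.00 | 55.00 | 80.00 | 158400.00 | 230400.00
flange | 1100.00 | 55.00 | 165.00 | 60500.00 | 181500.00
Σ | 3980.00 |  |  | 218900.00 | 411900.00
x_c = 218900.00 / 3980.00 = 55.00 mm
y_c = 411900.00 / 3980.00 = 103.49 mm

x_c = 55.00 mm, y_c = 103.49 mm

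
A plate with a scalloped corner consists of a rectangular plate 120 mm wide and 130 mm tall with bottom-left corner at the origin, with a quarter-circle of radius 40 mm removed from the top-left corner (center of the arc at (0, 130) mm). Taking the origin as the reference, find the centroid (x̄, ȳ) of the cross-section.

x̄ = 63.77 mm, ȳ = 60.79 mm

plate: A = 120 × 130 = 15600.00, centroid at (60.00, 65.00).
removed quarter-circle: A = −¼π·40² = -1256.64, centroid at (16.98, 113.02).
ΣA = 14343.36 mm², ΣAx̄ = 914666.67 mm³, ΣAȳ = 871970.52 mm³.
x̄ = 914666.67/14343.36 = 63.77 mm; ȳ = 871970.52/14343.36 = 60.79 mm.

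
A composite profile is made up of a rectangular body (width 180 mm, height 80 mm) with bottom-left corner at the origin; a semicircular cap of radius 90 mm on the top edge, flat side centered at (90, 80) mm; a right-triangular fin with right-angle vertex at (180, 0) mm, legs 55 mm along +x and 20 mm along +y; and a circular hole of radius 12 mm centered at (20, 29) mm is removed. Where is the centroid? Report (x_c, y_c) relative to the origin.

rectangular body: A = 180 × 80 = 14400.00, centroid at (90.00, 40.00).
semicircular top: A = ½π·90² = 12723.45, centroid at (90.00, 118.20).
triangular fin: A = ½·55·20 = 550.00, centroid at (198.33, 6.67).
hole: A = −π·12² = -452.39, centroid at (20.00, 29.00).
ΣA = 27221.06 mm², ΣAx_c = 2541146.07 mm³, ΣAy_c = 2070423.40 mm³.
x_c = 2541146.07/27221.06 = 93.35 mm; y_c = 2070423.40/27221.06 = 76.06 mm.

x_c = 93.35 mm, y_c = 76.06 mm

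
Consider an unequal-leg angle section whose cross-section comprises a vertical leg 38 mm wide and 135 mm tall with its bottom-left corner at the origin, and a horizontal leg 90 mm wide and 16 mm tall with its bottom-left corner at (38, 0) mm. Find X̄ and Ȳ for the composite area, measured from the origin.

vertical leg: A = 38 × 135 = 5130.00, centroid at (19.00, 67.50).
horizontal leg: A = 90 × 16 = 1440.00, centroid at (83.00, 8.00).
ΣA = 6570.00 mm², ΣAX̄ = 216990.00 mm³, ΣAȲ = 357795.00 mm³.
X̄ = 216990.00/6570.00 = 33.03 mm; Ȳ = 357795.00/6570.00 = 54.46 mm.

X̄ = 33.03 mm, Ȳ = 54.46 mm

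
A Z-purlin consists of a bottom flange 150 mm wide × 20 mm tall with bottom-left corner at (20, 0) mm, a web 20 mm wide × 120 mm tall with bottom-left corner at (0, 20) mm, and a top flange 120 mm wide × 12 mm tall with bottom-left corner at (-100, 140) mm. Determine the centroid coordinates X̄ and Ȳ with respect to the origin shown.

Part | A | x̄ᵢ | ȳᵢ | A·x̄ᵢ | A·ȳᵢ
bottom flange | 3000.00 | 95.00 | 10.00 | 285000.00 | 30000.00
web | 2400.00 | 10.00 | 80.00 | 24000.00 | 192000.00
top flange | 1440.00 | -40.00 | 146.00 | -57600.00 | 210240.00
Σ | 6840.00 |  |  | 251400.00 | 432240.00
X̄ = 251400.00 / 6840.00 = 36.75 mm
Ȳ = 432240.00 / 6840.00 = 63.19 mm

X̄ = 36.75 mm, Ȳ = 63.19 mm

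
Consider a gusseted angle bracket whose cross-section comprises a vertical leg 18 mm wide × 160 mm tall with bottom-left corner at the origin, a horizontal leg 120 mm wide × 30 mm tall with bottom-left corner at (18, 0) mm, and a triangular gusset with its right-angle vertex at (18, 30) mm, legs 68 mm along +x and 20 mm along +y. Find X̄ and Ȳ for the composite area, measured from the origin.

vertical leg: A = 18 × 160 = 2880.00, centroid at (9.00, 80.00).
horizontal leg: A = 120 × 30 = 3600.00, centroid at (78.00, 15.00).
gusset: A = ½·68·20 = 680.00, centroid at (40.67, 36.67).
ΣA = 7160.00 mm², ΣAX̄ = 334373.33 mm³, ΣAȲ = 309333.33 mm³.
X̄ = 334373.33/7160.00 = 46.70 mm; Ȳ = 309333.33/7160.00 = 43.20 mm.

X̄ = 46.70 mm, Ȳ = 43.20 mm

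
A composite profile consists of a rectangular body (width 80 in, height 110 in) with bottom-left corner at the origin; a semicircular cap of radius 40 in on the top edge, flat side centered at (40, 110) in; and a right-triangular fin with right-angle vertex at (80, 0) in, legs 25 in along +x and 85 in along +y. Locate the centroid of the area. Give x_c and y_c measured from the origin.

x_c = 44.15 in, y_c = 67.33 in

rectangular body: A = 80 × 110 = 8800.00, centroid at (40.00, 55.00).
semicircular top: A = ½π·40² = 2513.27, centroid at (40.00, 126.98).
triangular fin: A = ½·25·85 = 1062.50, centroid at (88.33, 28.33).
ΣA = 12375.77 in², ΣAx_c = 546385.13 in³, ΣAy_c = 833230.99 in³.
x_c = 546385.13/12375.77 = 44.15 in; y_c = 833230.99/12375.77 = 67.33 in.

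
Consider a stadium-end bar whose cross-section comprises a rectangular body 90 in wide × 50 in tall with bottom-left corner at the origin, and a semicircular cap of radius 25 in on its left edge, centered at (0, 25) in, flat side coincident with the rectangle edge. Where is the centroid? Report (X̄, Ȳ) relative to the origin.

X̄ = 35.04 in, Ȳ = 25.00 in

Part | A | x̄ᵢ | ȳᵢ | A·x̄ᵢ | A·ȳᵢ
rectangular body | 4500.00 | 45.00 | 25.00 | 202500.00 | 112500.00
semicircular end | 981.75 | -10.61 | 25.00 | -10416.67 | 24543.69
Σ | 5481.75 |  |  | 192083.33 | 137043.69
X̄ = 192083.33 / 5481.75 = 35.04 in
Ȳ = 137043.69 / 5481.75 = 25.00 in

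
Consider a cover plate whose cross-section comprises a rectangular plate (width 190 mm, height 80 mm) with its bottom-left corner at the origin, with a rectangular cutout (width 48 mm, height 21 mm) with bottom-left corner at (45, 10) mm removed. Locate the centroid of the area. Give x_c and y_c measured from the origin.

x_c = 96.85 mm, y_c = 41.39 mm

Part | A | x̄ᵢ | ȳᵢ | A·x̄ᵢ | A·ȳᵢ
plate | 15200.00 | 95.00 | 40.00 | 1444000.00 | 608000.00
hole | -1008.00 | 69.00 | 20.50 | -69552.00 | -20664.00
Σ | 14192.00 |  |  | 1374448.00 | 587336.00
x_c = 1374448.00 / 14192.00 = 96.85 mm
y_c = 587336.00 / 14192.00 = 41.39 mm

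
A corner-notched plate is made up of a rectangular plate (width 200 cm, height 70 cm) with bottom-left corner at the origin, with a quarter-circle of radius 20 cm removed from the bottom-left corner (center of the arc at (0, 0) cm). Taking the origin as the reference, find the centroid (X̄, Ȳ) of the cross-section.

X̄ = 102.10 cm, Ȳ = 35.61 cm

plate: A = 200 × 70 = 14000.00, centroid at (100.00, 35.00).
removed quarter-circle: A = −¼π·20² = -314.16, centroid at (8.49, 8.49).
ΣA = 13685.84 cm², ΣAX̄ = 1397333.33 cm³, ΣAȲ = 487333.33 cm³.
X̄ = 1397333.33/13685.84 = 102.10 cm; Ȳ = 487333.33/13685.84 = 35.61 cm.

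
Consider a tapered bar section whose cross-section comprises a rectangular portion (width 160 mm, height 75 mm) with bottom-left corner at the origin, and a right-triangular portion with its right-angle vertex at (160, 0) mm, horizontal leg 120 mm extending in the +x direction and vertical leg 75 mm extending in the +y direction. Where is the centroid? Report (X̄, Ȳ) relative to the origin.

X̄ = 112.73 mm, Ȳ = 34.09 mm

rectangular portion: A = 160 × 75 = 12000.00, centroid at (80.00, 37.50).
triangular portion: A = ½·120·75 = 4500.00, centroid at (200.00, 25.00).
ΣA = 16500.00 mm², ΣAX̄ = 1860000.00 mm³, ΣAȲ = 562500.00 mm³.
X̄ = 1860000.00/16500.00 = 112.73 mm; Ȳ = 562500.00/16500.00 = 34.09 mm.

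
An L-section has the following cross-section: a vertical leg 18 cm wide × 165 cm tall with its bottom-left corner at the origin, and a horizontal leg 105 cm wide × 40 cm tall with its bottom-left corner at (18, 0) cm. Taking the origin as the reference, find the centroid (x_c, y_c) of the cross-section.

x_c = 45.03 cm, y_c = 45.89 cm

vertical leg: A = 18 × 165 = 2970.00, centroid at (9.00, 82.50).
horizontal leg: A = 105 × 40 = 4200.00, centroid at (70.50, 20.00).
ΣA = 7170.00 cm², ΣAx_c = 322830.00 cm³, ΣAy_c = 329025.00 cm³.
x_c = 322830.00/7170.00 = 45.03 cm; y_c = 329025.00/7170.00 = 45.89 cm.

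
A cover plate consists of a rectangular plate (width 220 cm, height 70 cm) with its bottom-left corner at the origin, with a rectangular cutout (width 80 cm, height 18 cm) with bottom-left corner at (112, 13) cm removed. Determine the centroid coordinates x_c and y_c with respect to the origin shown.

plate: A = 220 × 70 = 15400.00, centroid at (110.00, 35.00).
hole: A = −(80 × 18) = -1440.00, centroid at (152.00, 22.00).
ΣA = 13960.00 cm²
ΣAx_c = (15400.00)(110.00) + (-1440.00)(152.00) = 1475120.00 cm³
ΣAy_c = (15400.00)(35.00) + (-1440.00)(22.00) = 507320.00 cm³
x_c = 1475120.00 / 13960.00 = 105.67 cm
y_c = 507320.00 / 13960.00 = 36.34 cm

x_c = 105.67 cm, y_c = 36.34 cm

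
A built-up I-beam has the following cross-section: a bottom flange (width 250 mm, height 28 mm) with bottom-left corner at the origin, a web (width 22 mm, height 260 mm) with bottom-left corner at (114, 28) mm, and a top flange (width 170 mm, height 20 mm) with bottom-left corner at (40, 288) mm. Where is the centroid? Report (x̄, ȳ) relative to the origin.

bottom flange: A = 250 × 28 = 7000.00, centroid at (125.00, 14.00).
web: A = 22 × 260 = 5720.00, centroid at (125.00, 158.00).
top flange: A = 170 × 20 = 3400.00, centroid at (125.00, 298.00).
ΣA = 16120.00 mm²
ΣAx̄ = (7000.00)(125.00) + (5720.00)(125.00) + (3400.00)(125.00) = 2015000.00 mm³
ΣAȳ = (7000.00)(14.00) + (5720.00)(158.00) + (3400.00)(298.00) = 2014960.00 mm³
x̄ = 2015000.00 / 16120.00 = 125.00 mm
ȳ = 2014960.00 / 16120.00 = 125.00 mm

x̄ = 125.00 mm, ȳ = 125.00 mm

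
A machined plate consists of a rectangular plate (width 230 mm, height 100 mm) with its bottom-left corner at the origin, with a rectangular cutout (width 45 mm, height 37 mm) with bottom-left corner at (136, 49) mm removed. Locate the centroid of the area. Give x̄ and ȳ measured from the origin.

plate: A = 230 × 100 = 23000.00, centroid at (115.00, 50.00).
hole: A = −(45 × 37) = -1665.00, centroid at (158.50, 67.50).
ΣA = 21335.00 mm²
ΣAx̄ = (23000.00)(115.00) + (-1665.00)(158.50) = 2381097.50 mm³
ΣAȳ = (23000.00)(50.00) + (-1665.00)(67.50) = 1037612.50 mm³
x̄ = 2381097.50 / 21335.00 = 111.61 mm
ȳ = 1037612.50 / 21335.00 = 48.63 mm

x̄ = 111.61 mm, ȳ = 48.63 mm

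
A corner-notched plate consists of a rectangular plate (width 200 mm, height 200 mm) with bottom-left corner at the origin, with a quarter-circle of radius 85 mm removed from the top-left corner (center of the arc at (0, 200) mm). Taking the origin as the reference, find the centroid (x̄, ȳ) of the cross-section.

x̄ = 110.57 mm, ȳ = 89.43 mm

plate: A = 200 × 200 = 40000.00, centroid at (100.00, 100.00).
removed quarter-circle: A = −¼π·85² = -5674.50, centroid at (36.08, 163.92).
ΣA = 34325.50 mm², ΣAx̄ = 3795291.67 mm³, ΣAȳ = 3069807.99 mm³.
x̄ = 3795291.67/34325.50 = 110.57 mm; ȳ = 3069807.99/34325.50 = 89.43 mm.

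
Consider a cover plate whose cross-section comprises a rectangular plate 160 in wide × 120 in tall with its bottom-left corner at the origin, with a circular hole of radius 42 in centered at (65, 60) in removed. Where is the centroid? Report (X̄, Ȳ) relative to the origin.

plate: A = 160 × 120 = 19200.00, centroid at (80.00, 60.00).
hole: A = −π·42² = -5541.77, centroid at (65.00, 60.00).
ΣA = 13658.23 in², ΣAX̄ = 1175784.99 in³, ΣAȲ = 819493.83 in³.
X̄ = 1175784.99/13658.23 = 86.09 in; Ȳ = 819493.83/13658.23 = 60.00 in.

X̄ = 86.09 in, Ȳ = 60.00 in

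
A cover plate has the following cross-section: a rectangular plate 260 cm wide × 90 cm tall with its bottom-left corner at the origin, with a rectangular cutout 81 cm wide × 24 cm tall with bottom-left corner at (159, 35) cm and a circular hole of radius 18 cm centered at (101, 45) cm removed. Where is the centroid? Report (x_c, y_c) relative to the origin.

x_c = 124.83 cm, y_c = 44.81 cm

Part | A | x̄ᵢ | ȳᵢ | A·x̄ᵢ | A·ȳᵢ
plate | 23400.00 | 130.00 | 45.00 | 3042000.00 | 1053000.00
hole 1 | -1944.00 | 199.50 | 47.00 | -387828.00 | -91368.00
hole 2 | -1017.88 | 101.00 | 45.00 | -102805.48 | -45804.42
Σ | 20438.12 |  |  | 2551366.52 | 915827.58
x_c = 2551366.52 / 20438.12 = 124.83 cm
y_c = 915827.58 / 20438.12 = 44.81 cm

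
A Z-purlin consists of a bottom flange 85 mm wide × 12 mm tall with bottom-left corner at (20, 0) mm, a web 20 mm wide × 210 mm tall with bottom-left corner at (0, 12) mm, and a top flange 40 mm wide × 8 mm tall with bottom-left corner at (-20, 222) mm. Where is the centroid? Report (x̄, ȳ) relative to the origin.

x̄ = 19.09 mm, ȳ = 102.86 mm

bottom flange: A = 85 × 12 = 1020.00, centroid at (62.50, 6.00).
web: A = 20 × 210 = 4200.00, centroid at (10.00, 117.00).
top flange: A = 40 × 8 = 320.00, centroid at (0.00, 226.00).
ΣA = 5540.00 mm², ΣAx̄ = 105750.00 mm³, ΣAȳ = 569840.00 mm³.
x̄ = 105750.00/5540.00 = 19.09 mm; ȳ = 569840.00/5540.00 = 102.86 mm.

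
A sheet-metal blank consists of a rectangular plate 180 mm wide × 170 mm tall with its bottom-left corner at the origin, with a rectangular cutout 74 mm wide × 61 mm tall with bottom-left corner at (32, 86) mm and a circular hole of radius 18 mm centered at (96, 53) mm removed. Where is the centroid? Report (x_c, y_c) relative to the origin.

plate: A = 180 × 170 = 30600.00, centroid at (90.00, 85.00).
hole 1: A = −(74 × 61) = -4514.00, centroid at (69.00, 116.50).
hole 2: A = −π·18² = -1017.88, centroid at (96.00, 53.00).
ΣA = 25068.12 mm²
ΣAx_c = (30600.00)(90.00) + (-4514.00)(69.00) + (-1017.88)(96.00) = 2344817.90 mm³
ΣAy_c = (30600.00)(85.00) + (-4514.00)(116.50) + (-1017.88)(53.00) = 2021171.57 mm³
x_c = 2344817.90 / 25068.12 = 93.54 mm
y_c = 2021171.57 / 25068.12 = 80.63 mm

x_c = 93.54 mm, y_c = 80.63 mm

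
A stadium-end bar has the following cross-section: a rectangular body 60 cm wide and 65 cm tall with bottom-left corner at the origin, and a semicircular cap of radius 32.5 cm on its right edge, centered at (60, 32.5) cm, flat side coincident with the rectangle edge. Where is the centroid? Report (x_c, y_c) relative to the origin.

rectangular body: A = 60 × 65 = 3900.00, centroid at (30.00, 32.50).
semicircular end: A = ½π·32.5² = 1659.15, centroid at (73.79, 32.50).
ΣA = 5559.15 cm²
ΣAx_c = (3900.00)(30.00) + (1659.15)(73.79) = 239434.63 cm³
ΣAy_c = (3900.00)(32.50) + (1659.15)(32.50) = 180672.49 cm³
x_c = 239434.63 / 5559.15 = 43.07 cm
y_c = 180672.49 / 5559.15 = 32.50 cm

x_c = 43.07 cm, y_c = 32.50 cm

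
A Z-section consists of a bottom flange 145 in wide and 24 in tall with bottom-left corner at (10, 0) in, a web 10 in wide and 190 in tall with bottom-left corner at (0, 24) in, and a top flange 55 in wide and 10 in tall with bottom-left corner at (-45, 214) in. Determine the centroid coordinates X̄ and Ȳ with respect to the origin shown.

Part | A | x̄ᵢ | ȳᵢ | A·x̄ᵢ | A·ȳᵢ
bottom flange | 3480.00 | 82.50 | 12.00 | 287100.00 | 41760.00
web | 1900.00 | 5.00 | 119.00 | 9500.00 | 226100.00
top flange | 550.00 | -17.50 | 219.00 | -9625.00 | 120450.00
Σ | 5930.00 |  |  | 286975.00 | 388310.00
X̄ = 286975.00 / 5930.00 = 48.39 in
Ȳ = 388310.00 / 5930.00 = 65.48 in

X̄ = 48.39 in, Ȳ = 65.48 in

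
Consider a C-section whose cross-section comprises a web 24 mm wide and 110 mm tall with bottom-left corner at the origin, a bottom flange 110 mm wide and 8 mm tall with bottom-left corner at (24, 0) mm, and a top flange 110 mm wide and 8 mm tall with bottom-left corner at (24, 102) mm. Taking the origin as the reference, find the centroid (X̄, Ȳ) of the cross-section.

web: A = 24 × 110 = 2640.00, centroid at (12.00, 55.00).
bottom flange: A = 110 × 8 = 880.00, centroid at (79.00, 4.00).
top flange: A = 110 × 8 = 880.00, centroid at (79.00, 106.00).
ΣA = 4400.00 mm², ΣAX̄ = 170720.00 mm³, ΣAȲ = 242000.00 mm³.
X̄ = 170720.00/4400.00 = 38.80 mm; Ȳ = 242000.00/4400.00 = 55.00 mm.

X̄ = 38.80 mm, Ȳ = 55.00 mm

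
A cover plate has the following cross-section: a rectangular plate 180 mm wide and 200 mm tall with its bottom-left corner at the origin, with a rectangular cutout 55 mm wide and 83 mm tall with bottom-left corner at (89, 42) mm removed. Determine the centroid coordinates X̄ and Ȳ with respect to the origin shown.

X̄ = 86.15 mm, Ȳ = 102.40 mm

plate: A = 180 × 200 = 36000.00, centroid at (90.00, 100.00).
hole: A = −(55 × 83) = -4565.00, centroid at (116.50, 83.50).
ΣA = 31435.00 mm²
ΣAX̄ = (36000.00)(90.00) + (-4565.00)(116.50) = 2708177.50 mm³
ΣAȲ = (36000.00)(100.00) + (-4565.00)(83.50) = 3218822.50 mm³
X̄ = 2708177.50 / 31435.00 = 86.15 mm
Ȳ = 3218822.50 / 31435.00 = 102.40 mm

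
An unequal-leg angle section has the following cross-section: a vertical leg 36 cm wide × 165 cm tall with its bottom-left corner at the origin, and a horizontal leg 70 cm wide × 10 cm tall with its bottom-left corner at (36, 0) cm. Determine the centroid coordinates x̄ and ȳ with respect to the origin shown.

vertical leg: A = 36 × 165 = 5940.00, centroid at (18.00, 82.50).
horizontal leg: A = 70 × 10 = 700.00, centroid at (71.00, 5.00).
ΣA = 6640.00 cm², ΣAx̄ = 156620.00 cm³, ΣAȳ = 493550.00 cm³.
x̄ = 156620.00/6640.00 = 23.59 cm; ȳ = 493550.00/6640.00 = 74.33 cm.

x̄ = 23.59 cm, ȳ = 74.33 cm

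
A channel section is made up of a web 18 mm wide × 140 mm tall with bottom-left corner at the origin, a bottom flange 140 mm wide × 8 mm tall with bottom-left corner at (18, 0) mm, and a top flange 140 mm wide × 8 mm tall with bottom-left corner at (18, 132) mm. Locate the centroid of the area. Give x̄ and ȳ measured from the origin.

web: A = 18 × 140 = 2520.00, centroid at (9.00, 70.00).
bottom flange: A = 140 × 8 = 1120.00, centroid at (88.00, 4.00).
top flange: A = 140 × 8 = 1120.00, centroid at (88.00, 136.00).
ΣA = 4760.00 mm², ΣAx̄ = 219800.00 mm³, ΣAȳ = 333200.00 mm³.
x̄ = 219800.00/4760.00 = 46.18 mm; ȳ = 333200.00/4760.00 = 70.00 mm.

x̄ = 46.18 mm, ȳ = 70.00 mm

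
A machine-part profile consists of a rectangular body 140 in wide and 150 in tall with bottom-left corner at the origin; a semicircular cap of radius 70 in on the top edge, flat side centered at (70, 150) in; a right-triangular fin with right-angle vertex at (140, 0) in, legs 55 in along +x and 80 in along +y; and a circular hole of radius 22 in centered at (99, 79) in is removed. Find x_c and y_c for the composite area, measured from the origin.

rectangular body: A = 140 × 150 = 21000.00, centroid at (70.00, 75.00).
semicircular top: A = ½π·70² = 7696.90, centroid at (70.00, 179.71).
triangular fin: A = ½·55·80 = 2200.00, centroid at (158.33, 26.67).
hole: A = −π·22² = -1520.53, centroid at (99.00, 79.00).
ΣA = 29376.37 in², ΣAx_c = 2206583.92 in³, ΣAy_c = 2896746.70 in³.
x_c = 2206583.92/29376.37 = 75.11 in; y_c = 2896746.70/29376.37 = 98.61 in.

x_c = 75.11 in, y_c = 98.61 in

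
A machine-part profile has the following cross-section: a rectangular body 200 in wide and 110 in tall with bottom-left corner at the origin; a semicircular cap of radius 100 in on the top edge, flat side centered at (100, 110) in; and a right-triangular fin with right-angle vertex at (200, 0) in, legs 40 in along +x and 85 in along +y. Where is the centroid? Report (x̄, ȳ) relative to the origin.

rectangular body: A = 200 × 110 = 22000.00, centroid at (100.00, 55.00).
semicircular top: A = ½π·100² = 15707.96, centroid at (100.00, 152.44).
triangular fin: A = ½·40·85 = 1700.00, centroid at (213.33, 28.33).
ΣA = 39407.96 in²
ΣAx̄ = (22000.00)(100.00) + (15707.96)(100.00) + (1700.00)(213.33) = 4133462.99 in³
ΣAȳ = (22000.00)(55.00) + (15707.96)(152.44) + (1700.00)(28.33) = 3652709.29 in³
x̄ = 4133462.99 / 39407.96 = 104.89 in
ȳ = 3652709.29 / 39407.96 = 92.69 in

x̄ = 104.89 in, ȳ = 92.69 in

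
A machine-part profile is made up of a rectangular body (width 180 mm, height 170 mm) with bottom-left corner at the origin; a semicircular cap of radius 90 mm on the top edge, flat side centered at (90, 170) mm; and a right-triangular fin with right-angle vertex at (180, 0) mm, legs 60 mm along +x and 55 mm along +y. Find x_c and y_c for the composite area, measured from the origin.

x_c = 94.04 mm, y_c = 117.41 mm

rectangular body: A = 180 × 170 = 30600.00, centroid at (90.00, 85.00).
semicircular top: A = ½π·90² = 12723.45, centroid at (90.00, 208.20).
triangular fin: A = ½·60·55 = 1650.00, centroid at (200.00, 18.33).
ΣA = 44973.45 mm²
ΣAx_c = (30600.00)(90.00) + (12723.45)(90.00) + (1650.00)(200.00) = 4229110.52 mm³
ΣAy_c = (30600.00)(85.00) + (12723.45)(208.20) + (1650.00)(18.33) = 5280236.54 mm³
x_c = 4229110.52 / 44973.45 = 94.04 mm
y_c = 5280236.54 / 44973.45 = 117.41 mm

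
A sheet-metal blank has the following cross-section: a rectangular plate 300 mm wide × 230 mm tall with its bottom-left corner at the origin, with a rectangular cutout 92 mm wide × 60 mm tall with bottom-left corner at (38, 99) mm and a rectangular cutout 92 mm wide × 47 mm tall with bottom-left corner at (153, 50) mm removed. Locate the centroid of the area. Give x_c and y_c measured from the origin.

x_c = 152.58 mm, y_c = 116.73 mm

plate: A = 300 × 230 = 69000.00, centroid at (150.00, 115.00).
hole 1: A = −(92 × 60) = -5520.00, centroid at (84.00, 129.00).
hole 2: A = −(92 × 47) = -4324.00, centroid at (199.00, 73.50).
ΣA = 59156.00 mm²
ΣAx_c = (69000.00)(150.00) + (-5520.00)(84.00) + (-4324.00)(199.00) = 9025844.00 mm³
ΣAy_c = (69000.00)(115.00) + (-5520.00)(129.00) + (-4324.00)(73.50) = 6905106.00 mm³
x_c = 9025844.00 / 59156.00 = 152.58 mm
y_c = 6905106.00 / 59156.00 = 116.73 mm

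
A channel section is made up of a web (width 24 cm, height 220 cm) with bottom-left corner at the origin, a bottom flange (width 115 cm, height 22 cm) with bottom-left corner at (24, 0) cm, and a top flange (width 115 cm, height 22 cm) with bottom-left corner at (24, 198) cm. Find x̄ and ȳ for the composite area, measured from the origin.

x̄ = 46.01 cm, ȳ = 110.00 cm

web: A = 24 × 220 = 5280.00, centroid at (12.00, 110.00).
bottom flange: A = 115 × 22 = 2530.00, centroid at (81.50, 11.00).
top flange: A = 115 × 22 = 2530.00, centroid at (81.50, 209.00).
ΣA = 10340.00 cm², ΣAx̄ = 475750.00 cm³, ΣAȳ = 1137400.00 cm³.
x̄ = 475750.00/10340.00 = 46.01 cm; ȳ = 1137400.00/10340.00 = 110.00 cm.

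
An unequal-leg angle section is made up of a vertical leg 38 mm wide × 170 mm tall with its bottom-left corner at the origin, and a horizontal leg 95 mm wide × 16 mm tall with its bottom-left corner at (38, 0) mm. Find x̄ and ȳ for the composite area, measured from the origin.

x̄ = 31.67 mm, ȳ = 70.33 mm

vertical leg: A = 38 × 170 = 6460.00, centroid at (19.00, 85.00).
horizontal leg: A = 95 × 16 = 1520.00, centroid at (85.50, 8.00).
ΣA = 7980.00 mm², ΣAx̄ = 252700.00 mm³, ΣAȳ = 561260.00 mm³.
x̄ = 252700.00/7980.00 = 31.67 mm; ȳ = 561260.00/7980.00 = 70.33 mm.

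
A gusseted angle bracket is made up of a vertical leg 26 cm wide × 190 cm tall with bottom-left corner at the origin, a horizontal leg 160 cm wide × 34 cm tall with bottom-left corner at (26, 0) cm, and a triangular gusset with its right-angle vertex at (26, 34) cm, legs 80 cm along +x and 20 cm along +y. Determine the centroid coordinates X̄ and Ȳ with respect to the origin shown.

vertical leg: A = 26 × 190 = 4940.00, centroid at (13.00, 95.00).
horizontal leg: A = 160 × 34 = 5440.00, centroid at (106.00, 17.00).
gusset: A = ½·80·20 = 800.00, centroid at (52.67, 40.67).
ΣA = 11180.00 cm², ΣAX̄ = 682993.33 cm³, ΣAȲ = 594313.33 cm³.
X̄ = 682993.33/11180.00 = 61.09 cm; Ȳ = 594313.33/11180.00 = 53.16 cm.

X̄ = 61.09 cm, Ȳ = 53.16 cm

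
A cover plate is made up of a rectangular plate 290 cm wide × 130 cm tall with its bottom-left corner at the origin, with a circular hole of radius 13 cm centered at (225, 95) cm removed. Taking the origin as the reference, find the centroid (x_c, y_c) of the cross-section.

x_c = 143.86 cm, y_c = 64.57 cm

plate: A = 290 × 130 = 37700.00, centroid at (145.00, 65.00).
hole: A = −π·13² = -530.93, centroid at (225.00, 95.00).
ΣA = 37169.07 cm²
ΣAx_c = (37700.00)(145.00) + (-530.93)(225.00) = 5347040.94 cm³
ΣAy_c = (37700.00)(65.00) + (-530.93)(95.00) = 2400061.73 cm³
x_c = 5347040.94 / 37169.07 = 143.86 cm
y_c = 2400061.73 / 37169.07 = 64.57 cm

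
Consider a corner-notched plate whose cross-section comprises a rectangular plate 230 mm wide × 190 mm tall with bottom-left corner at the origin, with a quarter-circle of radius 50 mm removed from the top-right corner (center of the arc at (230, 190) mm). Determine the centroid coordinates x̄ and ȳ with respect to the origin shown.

x̄ = 110.59 mm, ȳ = 91.53 mm

plate: A = 230 × 190 = 43700.00, centroid at (115.00, 95.00).
removed quarter-circle: A = −¼π·50² = -1963.50, centroid at (208.78, 168.78).
ΣA = 41736.50 mm²
ΣAx̄ = (43700.00)(115.00) + (-1963.50)(208.78) = 4615562.72 mm³
ΣAȳ = (43700.00)(95.00) + (-1963.50)(168.78) = 3820102.54 mm³
x̄ = 4615562.72 / 41736.50 = 110.59 mm
ȳ = 3820102.54 / 41736.50 = 91.53 mm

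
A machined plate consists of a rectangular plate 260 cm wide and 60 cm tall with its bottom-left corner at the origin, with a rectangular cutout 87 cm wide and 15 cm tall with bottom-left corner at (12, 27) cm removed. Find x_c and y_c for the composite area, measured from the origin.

x_c = 136.80 cm, y_c = 29.59 cm

plate: A = 260 × 60 = 15600.00, centroid at (130.00, 30.00).
hole: A = −(87 × 15) = -1305.00, centroid at (55.50, 34.50).
ΣA = 14295.00 cm², ΣAx_c = 1955572.50 cm³, ΣAy_c = 422977.50 cm³.
x_c = 1955572.50/14295.00 = 136.80 cm; y_c = 422977.50/14295.00 = 29.59 cm.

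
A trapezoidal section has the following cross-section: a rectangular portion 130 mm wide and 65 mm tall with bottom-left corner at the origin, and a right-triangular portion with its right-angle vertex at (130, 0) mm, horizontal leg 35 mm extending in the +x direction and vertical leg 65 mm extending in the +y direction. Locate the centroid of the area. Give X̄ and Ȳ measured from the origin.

rectangular portion: A = 130 × 65 = 8450.00, centroid at (65.00, 32.50).
triangular portion: A = ½·35·65 = 1137.50, centroid at (141.67, 21.67).
ΣA = 9587.50 mm², ΣAX̄ = 710395.83 mm³, ΣAȲ = 299270.83 mm³.
X̄ = 710395.83/9587.50 = 74.10 mm; Ȳ = 299270.83/9587.50 = 31.21 mm.

X̄ = 74.10 mm, Ȳ = 31.21 mm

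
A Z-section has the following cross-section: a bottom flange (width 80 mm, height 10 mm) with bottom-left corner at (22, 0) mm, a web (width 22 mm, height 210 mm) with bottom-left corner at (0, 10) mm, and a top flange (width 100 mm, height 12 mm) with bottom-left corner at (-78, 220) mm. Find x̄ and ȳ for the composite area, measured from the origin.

x̄ = 10.09 mm, ȳ = 121.83 mm

Part | A | x̄ᵢ | ȳᵢ | A·x̄ᵢ | A·ȳᵢ
bottom flange | 800.00 | 62.00 | 5.00 | 49600.00 | 4000.00
web | 4620.00 | 11.00 | 115.00 | 50820.00 | 531300.00
top flange | 1200.00 | -28.00 | 226.00 | -33600.00 | 271200.00
Σ | 6620.00 |  |  | 66820.00 | 806500.00
x̄ = 66820.00 / 6620.00 = 10.09 mm
ȳ = 806500.00 / 6620.00 = 121.83 mm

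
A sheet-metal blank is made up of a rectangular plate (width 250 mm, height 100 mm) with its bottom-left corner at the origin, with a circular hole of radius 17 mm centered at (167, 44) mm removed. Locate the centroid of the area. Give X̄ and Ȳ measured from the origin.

plate: A = 250 × 100 = 25000.00, centroid at (125.00, 50.00).
hole: A = −π·17² = -907.92, centroid at (167.00, 44.00).
ΣA = 24092.08 mm²
ΣAX̄ = (25000.00)(125.00) + (-907.92)(167.00) = 2973377.31 mm³
ΣAȲ = (25000.00)(50.00) + (-907.92)(44.00) = 1210051.51 mm³
X̄ = 2973377.31 / 24092.08 = 123.42 mm
Ȳ = 1210051.51 / 24092.08 = 50.23 mm

X̄ = 123.42 mm, Ȳ = 50.23 mm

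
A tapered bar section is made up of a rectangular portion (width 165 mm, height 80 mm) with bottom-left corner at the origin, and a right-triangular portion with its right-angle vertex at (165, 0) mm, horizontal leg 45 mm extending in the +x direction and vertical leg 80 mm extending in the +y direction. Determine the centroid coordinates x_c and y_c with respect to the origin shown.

x_c = 94.20 mm, y_c = 38.40 mm

rectangular portion: A = 165 × 80 = 13200.00, centroid at (82.50, 40.00).
triangular portion: A = ½·45·80 = 1800.00, centroid at (180.00, 26.67).
ΣA = 15000.00 mm²
ΣAx_c = (13200.00)(82.50) + (1800.00)(180.00) = 1413000.00 mm³
ΣAy_c = (13200.00)(40.00) + (1800.00)(26.67) = 576000.00 mm³
x_c = 1413000.00 / 15000.00 = 94.20 mm
y_c = 576000.00 / 15000.00 = 38.40 mm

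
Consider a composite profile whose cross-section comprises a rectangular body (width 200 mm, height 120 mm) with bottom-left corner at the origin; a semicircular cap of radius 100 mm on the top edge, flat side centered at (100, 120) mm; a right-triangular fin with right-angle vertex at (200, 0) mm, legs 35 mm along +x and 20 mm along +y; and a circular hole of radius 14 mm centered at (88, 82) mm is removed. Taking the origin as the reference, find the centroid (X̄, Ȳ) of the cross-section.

X̄ = 101.18 mm, Ȳ = 99.98 mm

Part | A | x̄ᵢ | ȳᵢ | A·x̄ᵢ | A·ȳᵢ
rectangular body | 24000.00 | 100.00 | 60.00 | 2400000.00 | 1440000.00
semicircular top | 15707.96 | 100.00 | 162.44 | 1570796.33 | 2551622.26
triangular fin | 350.00 | 211.67 | 6.67 | 74083.33 | 2333.33
hole | -615.75 | 88.00 | 82.00 | -54186.19 | -50491.68
Σ | 39442.21 |  |  | 3990693.47 | 3943463.92
X̄ = 3990693.47 / 39442.21 = 101.18 mm
Ȳ = 3943463.92 / 39442.21 = 99.98 mm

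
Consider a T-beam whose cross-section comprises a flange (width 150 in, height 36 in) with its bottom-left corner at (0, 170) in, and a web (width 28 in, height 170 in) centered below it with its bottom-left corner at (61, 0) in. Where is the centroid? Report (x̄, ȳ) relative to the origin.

web: A = 28 × 170 = 4760.00, centroid at (75.00, 85.00).
flange: A = 150 × 36 = 5400.00, centroid at (75.00, 188.00).
ΣA = 10160.00 in², ΣAx̄ = 762000.00 in³, ΣAȳ = 1419800.00 in³.
x̄ = 762000.00/10160.00 = 75.00 in; ȳ = 1419800.00/10160.00 = 139.74 in.

x̄ = 75.00 in, ȳ = 139.74 in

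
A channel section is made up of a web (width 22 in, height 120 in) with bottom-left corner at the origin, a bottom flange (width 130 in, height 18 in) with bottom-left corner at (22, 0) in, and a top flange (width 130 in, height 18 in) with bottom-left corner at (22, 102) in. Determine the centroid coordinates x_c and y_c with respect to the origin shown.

x_c = 59.59 in, y_c = 60.00 in

web: A = 22 × 120 = 2640.00, centroid at (11.00, 60.00).
bottom flange: A = 130 × 18 = 2340.00, centroid at (87.00, 9.00).
top flange: A = 130 × 18 = 2340.00, centroid at (87.00, 111.00).
ΣA = 7320.00 in², ΣAx_c = 436200.00 in³, ΣAy_c = 439200.00 in³.
x_c = 436200.00/7320.00 = 59.59 in; y_c = 439200.00/7320.00 = 60.00 in.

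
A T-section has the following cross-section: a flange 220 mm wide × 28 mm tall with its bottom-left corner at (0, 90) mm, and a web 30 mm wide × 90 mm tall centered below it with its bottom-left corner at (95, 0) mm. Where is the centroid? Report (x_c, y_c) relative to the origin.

Part | A | x̄ᵢ | ȳᵢ | A·x̄ᵢ | A·ȳᵢ
web | 2700.00 | 110.00 | 45.00 | 297000.00 | 121500.00
flange | 6160.00 | 110.00 | 104.00 | 677600.00 | 640640.00
Σ | 8860.00 |  |  | 974600.00 | 762140.00
x_c = 974600.00 / 8860.00 = 110.00 mm
y_c = 762140.00 / 8860.00 = 86.02 mm

x_c = 110.00 mm, y_c = 86.02 mm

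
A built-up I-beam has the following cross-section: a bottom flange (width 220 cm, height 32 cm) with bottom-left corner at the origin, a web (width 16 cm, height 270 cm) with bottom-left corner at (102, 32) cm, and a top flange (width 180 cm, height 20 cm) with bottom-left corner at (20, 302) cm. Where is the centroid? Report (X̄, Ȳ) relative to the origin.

X̄ = 110.00 cm, Ȳ = 130.83 cm

Part | A | x̄ᵢ | ȳᵢ | A·x̄ᵢ | A·ȳᵢ
bottom flange | 7040.00 | 110.00 | 16.00 | 774400.00 | 112640.00
web | 4320.00 | 110.00 | 167.00 | 475200.00 | 721440.00
top flange | 3600.00 | 110.00 | 312.00 | 396000.00 | 1123200.00
Σ | 14960.00 |  |  | 1645600.00 | 1957280.00
X̄ = 1645600.00 / 14960.00 = 110.00 cm
Ȳ = 1957280.00 / 14960.00 = 130.83 cm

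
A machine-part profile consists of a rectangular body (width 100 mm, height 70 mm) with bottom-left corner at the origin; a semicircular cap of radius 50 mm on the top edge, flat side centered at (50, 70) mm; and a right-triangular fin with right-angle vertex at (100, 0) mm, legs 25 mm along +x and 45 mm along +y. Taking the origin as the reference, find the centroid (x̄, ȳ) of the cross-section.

x̄ = 52.86 mm, ȳ = 53.24 mm

rectangular body: A = 100 × 70 = 7000.00, centroid at (50.00, 35.00).
semicircular top: A = ½π·50² = 3926.99, centroid at (50.00, 91.22).
triangular fin: A = ½·25·45 = 562.50, centroid at (108.33, 15.00).
ΣA = 11489.49 mm², ΣAx̄ = 607287.04 mm³, ΣAȳ = 611660.19 mm³.
x̄ = 607287.04/11489.49 = 52.86 mm; ȳ = 611660.19/11489.49 = 53.24 mm.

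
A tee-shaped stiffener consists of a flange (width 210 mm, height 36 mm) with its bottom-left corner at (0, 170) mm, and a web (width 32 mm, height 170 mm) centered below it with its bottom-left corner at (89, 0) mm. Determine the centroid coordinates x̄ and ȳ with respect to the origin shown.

web: A = 32 × 170 = 5440.00, centroid at (105.00, 85.00).
flange: A = 210 × 36 = 7560.00, centroid at (105.00, 188.00).
ΣA = 13000.00 mm²
ΣAx̄ = (5440.00)(105.00) + (7560.00)(105.00) = 1365000.00 mm³
ΣAȳ = (5440.00)(85.00) + (7560.00)(188.00) = 1883680.00 mm³
x̄ = 1365000.00 / 13000.00 = 105.00 mm
ȳ = 1883680.00 / 13000.00 = 144.90 mm

x̄ = 105.00 mm, ȳ = 144.90 mm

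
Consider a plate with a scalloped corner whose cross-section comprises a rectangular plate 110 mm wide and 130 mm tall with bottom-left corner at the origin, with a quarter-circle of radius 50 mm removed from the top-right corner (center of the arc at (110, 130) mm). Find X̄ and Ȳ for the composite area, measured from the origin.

X̄ = 49.62 mm, Ȳ = 58.03 mm

plate: A = 110 × 130 = 14300.00, centroid at (55.00, 65.00).
removed quarter-circle: A = −¼π·50² = -1963.50, centroid at (88.78, 108.78).
ΣA = 12336.50 mm²
ΣAX̄ = (14300.00)(55.00) + (-1963.50)(88.78) = 612182.17 mm³
ΣAȲ = (14300.00)(65.00) + (-1963.50)(108.78) = 715912.26 mm³
X̄ = 612182.17 / 12336.50 = 49.62 mm
Ȳ = 715912.26 / 12336.50 = 58.03 mm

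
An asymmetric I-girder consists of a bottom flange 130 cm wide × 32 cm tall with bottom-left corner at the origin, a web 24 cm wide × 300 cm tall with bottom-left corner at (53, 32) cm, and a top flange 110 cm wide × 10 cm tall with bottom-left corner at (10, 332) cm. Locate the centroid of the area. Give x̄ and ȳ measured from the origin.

Part | A | x̄ᵢ | ȳᵢ | A·x̄ᵢ | A·ȳᵢ
bottom flange | 4160.00 | 65.00 | 16.00 | 270400.00 | 66560.00
web | 7200.00 | 65.00 | 182.00 | 468000.00 | 1310400.00
top flange | 1100.00 | 65.00 | 337.00 | 71500.00 | 370700.00
Σ | 12460.00 |  |  | 809900.00 | 1747660.00
x̄ = 809900.00 / 12460.00 = 65.00 cm
ȳ = 1747660.00 / 12460.00 = 140.26 cm

x̄ = 65.00 cm, ȳ = 140.26 cm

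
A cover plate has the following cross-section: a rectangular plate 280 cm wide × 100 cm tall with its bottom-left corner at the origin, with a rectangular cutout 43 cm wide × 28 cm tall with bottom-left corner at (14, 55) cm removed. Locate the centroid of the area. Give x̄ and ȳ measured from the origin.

x̄ = 144.70 cm, ȳ = 49.15 cm

Part | A | x̄ᵢ | ȳᵢ | A·x̄ᵢ | A·ȳᵢ
plate | 28000.00 | 140.00 | 50.00 | 3920000.00 | 1400000.00
hole | -1204.00 | 35.50 | 69.00 | -42742.00 | -83076.00
Σ | 26796.00 |  |  | 3877258.00 | 1316924.00
x̄ = 3877258.00 / 26796.00 = 144.70 cm
ȳ = 1316924.00 / 26796.00 = 49.15 cm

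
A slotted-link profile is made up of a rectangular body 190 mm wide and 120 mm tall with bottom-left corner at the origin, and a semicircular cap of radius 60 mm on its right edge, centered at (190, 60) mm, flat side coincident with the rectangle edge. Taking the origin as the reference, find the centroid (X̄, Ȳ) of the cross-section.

Part | A | x̄ᵢ | ȳᵢ | A·x̄ᵢ | A·ȳᵢ
rectangular body | 22800.00 | 95.00 | 60.00 | 2166000.00 | 1368000.00
semicircular end | 5654.87 | 215.46 | 60.00 | 1218424.69 | 339292.01
Σ | 28454.87 |  |  | 3384424.69 | 1707292.01
X̄ = 3384424.69 / 28454.87 = 118.94 mm
Ȳ = 1707292.01 / 28454.87 = 60.00 mm

X̄ = 118.94 mm, Ȳ = 60.00 mm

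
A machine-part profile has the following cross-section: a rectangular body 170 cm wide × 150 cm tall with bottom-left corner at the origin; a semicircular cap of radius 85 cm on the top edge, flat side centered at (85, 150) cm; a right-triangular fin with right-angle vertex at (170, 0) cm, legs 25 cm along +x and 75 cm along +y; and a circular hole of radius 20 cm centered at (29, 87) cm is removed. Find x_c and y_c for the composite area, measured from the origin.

x_c = 89.32 cm, y_c = 107.81 cm

Part | A | x̄ᵢ | ȳᵢ | A·x̄ᵢ | A·ȳᵢ
rectangular body | 25500.00 | 85.00 | 75.00 | 2167500.00 | 1912500.00
semicircular top | 11349.00 | 85.00 | 186.08 | 964665.29 | 2111767.19
triangular fin | 937.50 | 178.33 | 25.00 | 167187.50 | 23437.50
hole | -1256.64 | 29.00 | 87.00 | -36442.47 | -109327.42
Σ | 36529.87 |  |  | 3262910.32 | 3938377.26
x_c = 3262910.32 / 36529.87 = 89.32 cm
y_c = 3938377.26 / 36529.87 = 107.81 cm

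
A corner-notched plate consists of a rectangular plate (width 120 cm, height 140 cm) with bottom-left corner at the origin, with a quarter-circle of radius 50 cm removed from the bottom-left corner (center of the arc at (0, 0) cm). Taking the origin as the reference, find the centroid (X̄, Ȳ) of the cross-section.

plate: A = 120 × 140 = 16800.00, centroid at (60.00, 70.00).
removed quarter-circle: A = −¼π·50² = -1963.50, centroid at (21.22, 21.22).
ΣA = 14836.50 cm²
ΣAX̄ = (16800.00)(60.00) + (-1963.50)(21.22) = 966333.33 cm³
ΣAȲ = (16800.00)(70.00) + (-1963.50)(21.22) = 1134333.33 cm³
X̄ = 966333.33 / 14836.50 = 65.13 cm
Ȳ = 1134333.33 / 14836.50 = 76.46 cm

X̄ = 65.13 cm, Ȳ = 76.46 cm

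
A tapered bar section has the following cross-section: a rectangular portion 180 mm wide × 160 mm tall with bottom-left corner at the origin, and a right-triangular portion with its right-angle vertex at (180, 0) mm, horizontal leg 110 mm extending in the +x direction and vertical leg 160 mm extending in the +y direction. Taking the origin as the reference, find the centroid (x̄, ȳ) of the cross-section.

rectangular portion: A = 180 × 160 = 28800.00, centroid at (90.00, 80.00).
triangular portion: A = ½·110·160 = 8800.00, centroid at (216.67, 53.33).
ΣA = 37600.00 mm², ΣAx̄ = 4498666.67 mm³, ΣAȳ = 2773333.33 mm³.
x̄ = 4498666.67/37600.00 = 119.65 mm; ȳ = 2773333.33/37600.00 = 73.76 mm.

x̄ = 119.65 mm, ȳ = 73.76 mm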